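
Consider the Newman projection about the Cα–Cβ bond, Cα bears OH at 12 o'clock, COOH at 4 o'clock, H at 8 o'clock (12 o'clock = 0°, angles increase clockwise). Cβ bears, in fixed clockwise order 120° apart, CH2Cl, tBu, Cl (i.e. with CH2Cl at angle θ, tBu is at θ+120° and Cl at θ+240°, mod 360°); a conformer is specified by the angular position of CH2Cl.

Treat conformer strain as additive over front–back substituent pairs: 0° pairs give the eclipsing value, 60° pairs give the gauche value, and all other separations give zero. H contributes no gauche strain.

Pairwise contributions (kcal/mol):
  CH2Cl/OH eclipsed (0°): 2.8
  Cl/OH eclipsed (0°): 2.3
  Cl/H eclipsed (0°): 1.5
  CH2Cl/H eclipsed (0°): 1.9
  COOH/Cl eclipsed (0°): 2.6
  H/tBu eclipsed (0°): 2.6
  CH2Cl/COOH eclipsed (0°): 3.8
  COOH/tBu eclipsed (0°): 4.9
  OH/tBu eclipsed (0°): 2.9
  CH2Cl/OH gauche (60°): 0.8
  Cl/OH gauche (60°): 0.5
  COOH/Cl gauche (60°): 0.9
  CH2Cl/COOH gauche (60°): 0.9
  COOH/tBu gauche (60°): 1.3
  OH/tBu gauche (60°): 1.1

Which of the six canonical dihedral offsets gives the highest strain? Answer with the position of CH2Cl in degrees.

0°

CH2Cl at 0° (eclipsed): OH–CH2Cl eclipsed, COOH–tBu eclipsed, H–Cl eclipsed; 2.8 + 4.9 + 1.5 = 9.2 kcal/mol.
CH2Cl at 60° (staggered): OH–CH2Cl gauche, OH–Cl gauche, COOH–CH2Cl gauche, COOH–tBu gauche; 0.8 + 0.5 + 0.9 + 1.3 = 3.5 kcal/mol.
CH2Cl at 120° (eclipsed): OH–Cl eclipsed, COOH–CH2Cl eclipsed, H–tBu eclipsed; 2.3 + 3.8 + 2.6 = 8.7 kcal/mol.
CH2Cl at 180° (staggered): OH–tBu gauche, OH–Cl gauche, COOH–CH2Cl gauche, COOH–Cl gauche; 1.1 + 0.5 + 0.9 + 0.9 = 3.4 kcal/mol.
CH2Cl at 240° (eclipsed): OH–tBu eclipsed, COOH–Cl eclipsed, H–CH2Cl eclipsed; 2.9 + 2.6 + 1.9 = 7.4 kcal/mol.
CH2Cl at 300° (staggered): OH–CH2Cl gauche, OH–tBu gauche, COOH–tBu gauche, COOH–Cl gauche; 0.8 + 1.1 + 1.3 + 0.9 = 4.1 kcal/mol.
The maximum (9.2 kcal/mol) occurs with CH2Cl at 0°.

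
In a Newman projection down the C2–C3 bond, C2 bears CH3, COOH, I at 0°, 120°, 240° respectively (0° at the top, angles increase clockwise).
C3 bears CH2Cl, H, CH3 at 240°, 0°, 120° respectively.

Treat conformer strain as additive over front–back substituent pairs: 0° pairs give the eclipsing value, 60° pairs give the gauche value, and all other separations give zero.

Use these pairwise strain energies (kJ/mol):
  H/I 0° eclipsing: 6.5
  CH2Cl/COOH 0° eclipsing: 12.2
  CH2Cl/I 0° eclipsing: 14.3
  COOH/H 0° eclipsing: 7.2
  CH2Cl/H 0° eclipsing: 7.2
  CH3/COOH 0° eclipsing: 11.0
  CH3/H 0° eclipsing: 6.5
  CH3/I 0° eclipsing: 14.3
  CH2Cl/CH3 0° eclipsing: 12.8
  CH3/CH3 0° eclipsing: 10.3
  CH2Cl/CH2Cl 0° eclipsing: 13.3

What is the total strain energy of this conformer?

31.8 kJ/mol

This conformer (eclipsed): CH3(0°)/H(0°) eclipsed 6.5; COOH(120°)/CH3(120°) eclipsed 11.0; I(240°)/CH2Cl(240°) eclipsed 14.3 → 31.8 kJ/mol.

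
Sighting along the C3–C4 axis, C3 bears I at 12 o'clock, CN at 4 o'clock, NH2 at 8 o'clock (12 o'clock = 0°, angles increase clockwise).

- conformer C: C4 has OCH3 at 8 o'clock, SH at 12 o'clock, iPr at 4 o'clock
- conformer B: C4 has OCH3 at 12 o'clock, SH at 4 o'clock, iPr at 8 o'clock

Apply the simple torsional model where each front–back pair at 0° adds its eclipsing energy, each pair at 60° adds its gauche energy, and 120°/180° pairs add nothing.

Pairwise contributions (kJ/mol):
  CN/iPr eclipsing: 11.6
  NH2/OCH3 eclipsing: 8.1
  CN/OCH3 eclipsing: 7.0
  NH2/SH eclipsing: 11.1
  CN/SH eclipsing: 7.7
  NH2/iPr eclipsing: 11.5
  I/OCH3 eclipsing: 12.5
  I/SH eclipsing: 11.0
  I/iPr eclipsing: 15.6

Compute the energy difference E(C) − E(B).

C (eclipsed): I–SH eclipsed, CN–iPr eclipsed, NH2–OCH3 eclipsed; 11.0 + 11.6 + 8.1 = 30.7 kJ/mol.
B (eclipsed): I–OCH3 eclipsed, CN–SH eclipsed, NH2–iPr eclipsed; 12.5 + 7.7 + 11.5 = 31.7 kJ/mol.
E(C) − E(B) = 30.7 − 31.7 = -1.0 kJ/mol.

-1.0 kJ/mol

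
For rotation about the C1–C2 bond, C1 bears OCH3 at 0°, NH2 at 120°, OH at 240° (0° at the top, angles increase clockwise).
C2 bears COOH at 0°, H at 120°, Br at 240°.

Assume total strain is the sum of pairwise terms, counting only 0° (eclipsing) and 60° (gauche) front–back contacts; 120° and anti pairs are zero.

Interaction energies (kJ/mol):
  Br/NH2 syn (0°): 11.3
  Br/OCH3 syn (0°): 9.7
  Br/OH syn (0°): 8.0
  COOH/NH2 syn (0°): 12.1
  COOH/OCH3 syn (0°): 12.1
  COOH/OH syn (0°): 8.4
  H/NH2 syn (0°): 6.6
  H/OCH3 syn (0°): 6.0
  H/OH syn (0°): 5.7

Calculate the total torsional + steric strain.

This conformer (eclipsed): OCH3(0°)/COOH(0°) eclipsed 12.1; NH2(120°)/H(120°) eclipsed 6.6; OH(240°)/Br(240°) eclipsed 8.0 → 26.7 kJ/mol.

26.7 kJ/mol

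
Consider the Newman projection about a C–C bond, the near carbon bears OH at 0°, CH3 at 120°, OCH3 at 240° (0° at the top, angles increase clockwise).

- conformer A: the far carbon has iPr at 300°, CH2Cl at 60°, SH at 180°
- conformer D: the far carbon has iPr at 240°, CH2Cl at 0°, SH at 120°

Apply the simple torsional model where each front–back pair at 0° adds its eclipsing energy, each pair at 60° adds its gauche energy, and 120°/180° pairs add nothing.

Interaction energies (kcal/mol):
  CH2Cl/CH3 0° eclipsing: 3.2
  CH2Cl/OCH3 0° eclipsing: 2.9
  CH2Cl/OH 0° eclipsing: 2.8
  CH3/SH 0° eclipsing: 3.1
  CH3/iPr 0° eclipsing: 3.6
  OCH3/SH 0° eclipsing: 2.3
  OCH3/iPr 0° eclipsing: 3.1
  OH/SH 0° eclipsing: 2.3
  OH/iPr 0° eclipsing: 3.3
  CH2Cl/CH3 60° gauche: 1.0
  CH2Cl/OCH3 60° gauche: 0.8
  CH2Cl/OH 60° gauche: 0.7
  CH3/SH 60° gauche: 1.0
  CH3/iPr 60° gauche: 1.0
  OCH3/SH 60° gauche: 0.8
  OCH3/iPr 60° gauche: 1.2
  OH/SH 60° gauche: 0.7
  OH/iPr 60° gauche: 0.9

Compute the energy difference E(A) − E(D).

A (staggered): OH(0°)/iPr(300°) gauche 0.9; OH(0°)/CH2Cl(60°) gauche 0.7; CH3(120°)/CH2Cl(60°) gauche 1.0; CH3(120°)/SH(180°) gauche 1.0; OCH3(240°)/iPr(300°) gauche 1.2; OCH3(240°)/SH(180°) gauche 0.8 → 5.6 kcal/mol.
D (eclipsed): OH(0°)/CH2Cl(0°) eclipsed 2.8; CH3(120°)/SH(120°) eclipsed 3.1; OCH3(240°)/iPr(240°) eclipsed 3.1 → 9.0 kcal/mol.
E(A) − E(D) = 5.6 − 9.0 = -3.4 kcal/mol.

-3.4 kcal/mol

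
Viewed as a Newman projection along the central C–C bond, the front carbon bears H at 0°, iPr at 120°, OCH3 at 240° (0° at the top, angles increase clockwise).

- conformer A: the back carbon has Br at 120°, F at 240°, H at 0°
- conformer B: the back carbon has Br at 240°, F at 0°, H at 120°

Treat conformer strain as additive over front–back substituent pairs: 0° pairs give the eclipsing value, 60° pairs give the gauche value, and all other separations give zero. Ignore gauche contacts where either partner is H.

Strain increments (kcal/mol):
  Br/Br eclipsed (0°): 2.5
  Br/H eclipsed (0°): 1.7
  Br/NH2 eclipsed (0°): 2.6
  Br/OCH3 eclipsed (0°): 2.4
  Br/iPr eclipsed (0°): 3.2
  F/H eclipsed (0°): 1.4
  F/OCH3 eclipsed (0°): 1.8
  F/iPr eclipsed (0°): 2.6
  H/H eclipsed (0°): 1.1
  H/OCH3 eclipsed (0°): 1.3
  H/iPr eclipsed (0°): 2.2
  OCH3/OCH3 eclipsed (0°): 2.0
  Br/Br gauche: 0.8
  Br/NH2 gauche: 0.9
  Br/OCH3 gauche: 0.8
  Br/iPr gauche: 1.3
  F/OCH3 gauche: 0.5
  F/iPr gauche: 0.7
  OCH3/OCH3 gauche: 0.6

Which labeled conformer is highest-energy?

A is eclipsed. H at 0° is eclipsed with H at 0° (1.1); iPr at 120° is eclipsed with Br at 120° (3.2); OCH3 at 240° is eclipsed with F at 240° (1.8). Total 6.1 kcal/mol.
B is eclipsed. H at 0° is eclipsed with F at 0° (1.4); iPr at 120° is eclipsed with H at 120° (2.2); OCH3 at 240° is eclipsed with Br at 240° (2.4). Total 6.0 kcal/mol.
A has the highest total (6.1 kcal/mol).

A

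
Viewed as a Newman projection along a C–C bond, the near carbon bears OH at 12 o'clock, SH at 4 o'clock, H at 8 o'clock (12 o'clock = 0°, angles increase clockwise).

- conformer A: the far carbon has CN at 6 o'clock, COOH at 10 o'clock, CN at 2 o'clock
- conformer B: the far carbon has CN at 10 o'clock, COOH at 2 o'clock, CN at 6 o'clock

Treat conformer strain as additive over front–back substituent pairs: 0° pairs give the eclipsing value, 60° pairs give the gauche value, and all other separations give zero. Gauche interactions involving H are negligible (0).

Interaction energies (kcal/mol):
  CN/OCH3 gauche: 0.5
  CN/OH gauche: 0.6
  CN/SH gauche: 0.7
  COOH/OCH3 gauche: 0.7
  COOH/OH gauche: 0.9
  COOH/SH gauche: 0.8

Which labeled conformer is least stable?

A is staggered. OH at 0° is gauche with COOH at 300° (0.9); OH at 0° is gauche with CN at 60° (0.6); SH at 120° is gauche with CN at 180° (0.7); SH at 120° is gauche with CN at 60° (0.7). Total 2.9 kcal/mol.
B is staggered. OH at 0° is gauche with CN at 300° (0.6); OH at 0° is gauche with COOH at 60° (0.9); SH at 120° is gauche with COOH at 60° (0.8); SH at 120° is gauche with CN at 180° (0.7). Total 3.0 kcal/mol.
B has the highest total (3.0 kcal/mol).

B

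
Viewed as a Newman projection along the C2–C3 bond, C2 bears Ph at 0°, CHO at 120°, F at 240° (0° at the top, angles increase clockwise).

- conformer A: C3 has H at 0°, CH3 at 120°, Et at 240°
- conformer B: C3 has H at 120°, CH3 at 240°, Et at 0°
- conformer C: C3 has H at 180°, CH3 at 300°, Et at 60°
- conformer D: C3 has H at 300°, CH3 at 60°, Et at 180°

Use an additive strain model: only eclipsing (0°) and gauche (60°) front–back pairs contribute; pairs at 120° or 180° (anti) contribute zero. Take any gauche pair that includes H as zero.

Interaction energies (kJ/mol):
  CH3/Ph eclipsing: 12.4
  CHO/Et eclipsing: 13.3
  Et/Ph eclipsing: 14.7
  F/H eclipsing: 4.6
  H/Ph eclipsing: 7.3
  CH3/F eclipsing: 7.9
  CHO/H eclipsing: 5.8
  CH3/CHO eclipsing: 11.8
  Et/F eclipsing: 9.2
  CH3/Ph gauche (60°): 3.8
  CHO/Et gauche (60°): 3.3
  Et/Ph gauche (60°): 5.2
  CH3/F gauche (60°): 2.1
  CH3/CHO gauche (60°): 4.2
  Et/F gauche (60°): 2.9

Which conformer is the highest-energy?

A (eclipsed): Ph–H eclipsed, CHO–CH3 eclipsed, F–Et eclipsed; 7.3 + 11.8 + 9.2 = 28.3 kJ/mol.
B (eclipsed): Ph–Et eclipsed, CHO–H eclipsed, F–CH3 eclipsed; 14.7 + 5.8 + 7.9 = 28.4 kJ/mol.
C (staggered): Ph–CH3 gauche, Ph–Et gauche, CHO–Et gauche, F–CH3 gauche; 3.8 + 5.2 + 3.3 + 2.1 = 14.4 kJ/mol.
D (staggered): Ph–CH3 gauche, CHO–CH3 gauche, CHO–Et gauche, F–Et gauche; 3.8 + 4.2 + 3.3 + 2.9 = 14.2 kJ/mol.
B has the highest total (28.4 kJ/mol).

B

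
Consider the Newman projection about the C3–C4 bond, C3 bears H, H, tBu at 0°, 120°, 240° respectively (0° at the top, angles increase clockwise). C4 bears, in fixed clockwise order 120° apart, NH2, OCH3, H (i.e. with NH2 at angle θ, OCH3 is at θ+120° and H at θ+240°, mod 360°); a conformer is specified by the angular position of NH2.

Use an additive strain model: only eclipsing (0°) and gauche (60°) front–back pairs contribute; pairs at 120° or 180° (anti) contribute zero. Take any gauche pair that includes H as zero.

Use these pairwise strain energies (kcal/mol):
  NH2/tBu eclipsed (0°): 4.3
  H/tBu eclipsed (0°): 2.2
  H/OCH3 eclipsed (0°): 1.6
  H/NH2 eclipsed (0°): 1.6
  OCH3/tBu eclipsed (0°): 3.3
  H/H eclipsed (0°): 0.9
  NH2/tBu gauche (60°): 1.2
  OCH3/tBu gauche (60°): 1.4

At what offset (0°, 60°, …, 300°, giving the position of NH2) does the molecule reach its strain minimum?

NH2 at 0° is eclipsed. H at 0° is eclipsed with NH2 at 0° (1.6); H at 120° is eclipsed with OCH3 at 120° (1.6); tBu at 240° is eclipsed with H at 240° (2.2). Total 5.4 kcal/mol.
NH2 at 60° is staggered. tBu at 240° is gauche with OCH3 at 180° (1.4). Total 1.4 kcal/mol.
NH2 at 120° is eclipsed. H at 0° is eclipsed with H at 0° (0.9); H at 120° is eclipsed with NH2 at 120° (1.6); tBu at 240° is eclipsed with OCH3 at 240° (3.3). Total 5.8 kcal/mol.
NH2 at 180° is staggered. tBu at 240° is gauche with NH2 at 180° (1.2); tBu at 240° is gauche with OCH3 at 300° (1.4). Total 2.6 kcal/mol.
NH2 at 240° is eclipsed. H at 0° is eclipsed with OCH3 at 0° (1.6); H at 120° is eclipsed with H at 120° (0.9); tBu at 240° is eclipsed with NH2 at 240° (4.3). Total 6.8 kcal/mol.
NH2 at 300° is staggered. tBu at 240° is gauche with NH2 at 300° (1.2). Total 1.2 kcal/mol.
The minimum (1.2 kcal/mol) occurs with NH2 at 300°.

300°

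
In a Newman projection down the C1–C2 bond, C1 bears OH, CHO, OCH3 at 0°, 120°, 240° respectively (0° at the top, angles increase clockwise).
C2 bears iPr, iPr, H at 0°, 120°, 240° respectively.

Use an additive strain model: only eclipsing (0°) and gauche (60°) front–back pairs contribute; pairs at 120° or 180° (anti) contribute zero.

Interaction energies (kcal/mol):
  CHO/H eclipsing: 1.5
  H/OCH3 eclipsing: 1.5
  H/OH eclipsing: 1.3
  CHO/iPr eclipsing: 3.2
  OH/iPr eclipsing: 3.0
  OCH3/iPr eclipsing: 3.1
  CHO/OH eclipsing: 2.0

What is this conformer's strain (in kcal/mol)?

7.7 kcal/mol

This conformer (eclipsed): OH(0°)/iPr(0°) eclipsed 3.0; CHO(120°)/iPr(120°) eclipsed 3.2; OCH3(240°)/H(240°) eclipsed 1.5 → 7.7 kcal/mol.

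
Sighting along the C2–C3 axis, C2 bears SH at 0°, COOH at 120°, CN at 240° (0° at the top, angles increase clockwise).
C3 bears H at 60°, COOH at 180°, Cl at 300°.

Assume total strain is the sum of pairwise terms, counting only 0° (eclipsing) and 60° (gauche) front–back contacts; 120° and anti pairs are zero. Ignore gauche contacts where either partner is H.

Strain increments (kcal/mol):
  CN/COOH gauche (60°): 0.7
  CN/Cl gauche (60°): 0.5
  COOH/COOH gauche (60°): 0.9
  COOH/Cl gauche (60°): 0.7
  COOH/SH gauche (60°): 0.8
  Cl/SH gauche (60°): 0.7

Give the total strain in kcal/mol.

2.8 kcal/mol

This conformer (staggered): SH–Cl gauche, COOH–COOH gauche, CN–COOH gauche, CN–Cl gauche; 0.7 + 0.9 + 0.7 + 0.5 = 2.8 kcal/mol.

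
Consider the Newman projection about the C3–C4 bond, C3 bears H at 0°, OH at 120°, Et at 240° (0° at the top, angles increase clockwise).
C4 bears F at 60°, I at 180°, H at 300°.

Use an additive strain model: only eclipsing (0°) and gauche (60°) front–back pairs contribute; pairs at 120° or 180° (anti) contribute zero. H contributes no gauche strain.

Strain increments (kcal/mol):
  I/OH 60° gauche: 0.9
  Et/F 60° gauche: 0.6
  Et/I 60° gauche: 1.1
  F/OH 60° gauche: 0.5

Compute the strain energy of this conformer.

This conformer (staggered): OH(120°)/F(60°) gauche 0.5; OH(120°)/I(180°) gauche 0.9; Et(240°)/I(180°) gauche 1.1 → 2.5 kcal/mol.

2.5 kcal/mol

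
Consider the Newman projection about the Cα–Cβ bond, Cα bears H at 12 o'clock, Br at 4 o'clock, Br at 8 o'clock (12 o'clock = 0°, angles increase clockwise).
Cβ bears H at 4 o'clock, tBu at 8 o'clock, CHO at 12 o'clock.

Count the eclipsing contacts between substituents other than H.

1

Non-H eclipsing pairs: Br(240°)/tBu(240°) — 1 interaction.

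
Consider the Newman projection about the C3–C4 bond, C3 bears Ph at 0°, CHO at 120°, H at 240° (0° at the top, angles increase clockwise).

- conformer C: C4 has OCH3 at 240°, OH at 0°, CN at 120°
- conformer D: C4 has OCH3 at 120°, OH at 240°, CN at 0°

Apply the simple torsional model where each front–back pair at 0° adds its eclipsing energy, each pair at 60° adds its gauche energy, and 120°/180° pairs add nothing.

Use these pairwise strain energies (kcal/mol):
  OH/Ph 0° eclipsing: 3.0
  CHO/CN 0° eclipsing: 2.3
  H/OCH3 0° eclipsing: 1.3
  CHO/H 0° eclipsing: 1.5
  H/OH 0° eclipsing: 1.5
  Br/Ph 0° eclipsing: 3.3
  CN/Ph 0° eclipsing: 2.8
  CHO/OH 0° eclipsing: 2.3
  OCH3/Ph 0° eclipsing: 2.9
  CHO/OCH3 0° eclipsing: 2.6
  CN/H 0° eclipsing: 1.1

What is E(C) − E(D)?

-0.3 kcal/mol

C (eclipsed): Ph(0°)/OH(0°) eclipsed 3.0; CHO(120°)/CN(120°) eclipsed 2.3; H(240°)/OCH3(240°) eclipsed 1.3 → 6.6 kcal/mol.
D (eclipsed): Ph(0°)/CN(0°) eclipsed 2.8; CHO(120°)/OCH3(120°) eclipsed 2.6; H(240°)/OH(240°) eclipsed 1.5 → 6.9 kcal/mol.
E(C) − E(D) = 6.6 − 6.9 = -0.3 kcal/mol.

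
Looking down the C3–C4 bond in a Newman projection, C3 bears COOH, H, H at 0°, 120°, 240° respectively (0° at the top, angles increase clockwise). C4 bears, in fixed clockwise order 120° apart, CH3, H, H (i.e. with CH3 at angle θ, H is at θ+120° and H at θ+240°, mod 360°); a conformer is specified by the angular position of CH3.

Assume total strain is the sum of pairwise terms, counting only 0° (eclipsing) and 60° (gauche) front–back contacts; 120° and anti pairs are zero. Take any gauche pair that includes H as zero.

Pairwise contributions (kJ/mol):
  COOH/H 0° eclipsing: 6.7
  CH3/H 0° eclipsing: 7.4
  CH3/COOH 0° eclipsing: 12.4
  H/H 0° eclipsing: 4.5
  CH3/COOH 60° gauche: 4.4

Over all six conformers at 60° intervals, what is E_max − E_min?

21.4 kJ/mol

CH3 at 0° is eclipsed. COOH at 0° is eclipsed with CH3 at 0° (12.4); H at 120° is eclipsed with H at 120° (4.5); H at 240° is eclipsed with H at 240° (4.5). Total 21.4 kJ/mol.
CH3 at 60° is staggered. COOH at 0° is gauche with CH3 at 60° (4.4). Total 4.4 kJ/mol.
CH3 at 120° is eclipsed. COOH at 0° is eclipsed with H at 0° (6.7); H at 120° is eclipsed with CH3 at 120° (7.4); H at 240° is eclipsed with H at 240° (4.5). Total 18.6 kJ/mol.
CH3 at 180° (staggered): no non-H gauche contacts → 0.0 kJ/mol.
CH3 at 240° is eclipsed. COOH at 0° is eclipsed with H at 0° (6.7); H at 120° is eclipsed with H at 120° (4.5); H at 240° is eclipsed with CH3 at 240° (7.4). Total 18.6 kJ/mol.
CH3 at 300° is staggered. COOH at 0° is gauche with CH3 at 300° (4.4). Total 4.4 kJ/mol.
Max at 0° (21.4 kJ/mol), min at 180° (0.0 kJ/mol); barrier = 21.4 kJ/mol.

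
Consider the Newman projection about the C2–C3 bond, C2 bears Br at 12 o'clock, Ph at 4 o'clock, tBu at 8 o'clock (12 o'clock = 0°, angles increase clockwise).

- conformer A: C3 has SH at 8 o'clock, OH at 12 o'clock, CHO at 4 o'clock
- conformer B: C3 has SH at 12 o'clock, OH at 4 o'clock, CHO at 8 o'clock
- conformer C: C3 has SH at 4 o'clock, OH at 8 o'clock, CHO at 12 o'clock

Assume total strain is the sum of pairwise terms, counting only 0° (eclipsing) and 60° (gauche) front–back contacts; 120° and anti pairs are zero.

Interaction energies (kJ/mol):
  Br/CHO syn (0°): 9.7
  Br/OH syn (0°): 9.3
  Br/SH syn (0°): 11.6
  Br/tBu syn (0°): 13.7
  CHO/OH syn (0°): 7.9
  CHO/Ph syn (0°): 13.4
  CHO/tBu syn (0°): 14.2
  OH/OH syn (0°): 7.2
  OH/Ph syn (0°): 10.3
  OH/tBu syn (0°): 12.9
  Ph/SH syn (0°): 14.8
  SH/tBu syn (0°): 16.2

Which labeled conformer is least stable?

A

A is eclipsed. Br at 0° is eclipsed with OH at 0° (9.3); Ph at 120° is eclipsed with CHO at 120° (13.4); tBu at 240° is eclipsed with SH at 240° (16.2). Total 38.9 kJ/mol.
B is eclipsed. Br at 0° is eclipsed with SH at 0° (11.6); Ph at 120° is eclipsed with OH at 120° (10.3); tBu at 240° is eclipsed with CHO at 240° (14.2). Total 36.1 kJ/mol.
C is eclipsed. Br at 0° is eclipsed with CHO at 0° (9.7); Ph at 120° is eclipsed with SH at 120° (14.8); tBu at 240° is eclipsed with OH at 240° (12.9). Total 37.4 kJ/mol.
A has the highest total (38.9 kJ/mol).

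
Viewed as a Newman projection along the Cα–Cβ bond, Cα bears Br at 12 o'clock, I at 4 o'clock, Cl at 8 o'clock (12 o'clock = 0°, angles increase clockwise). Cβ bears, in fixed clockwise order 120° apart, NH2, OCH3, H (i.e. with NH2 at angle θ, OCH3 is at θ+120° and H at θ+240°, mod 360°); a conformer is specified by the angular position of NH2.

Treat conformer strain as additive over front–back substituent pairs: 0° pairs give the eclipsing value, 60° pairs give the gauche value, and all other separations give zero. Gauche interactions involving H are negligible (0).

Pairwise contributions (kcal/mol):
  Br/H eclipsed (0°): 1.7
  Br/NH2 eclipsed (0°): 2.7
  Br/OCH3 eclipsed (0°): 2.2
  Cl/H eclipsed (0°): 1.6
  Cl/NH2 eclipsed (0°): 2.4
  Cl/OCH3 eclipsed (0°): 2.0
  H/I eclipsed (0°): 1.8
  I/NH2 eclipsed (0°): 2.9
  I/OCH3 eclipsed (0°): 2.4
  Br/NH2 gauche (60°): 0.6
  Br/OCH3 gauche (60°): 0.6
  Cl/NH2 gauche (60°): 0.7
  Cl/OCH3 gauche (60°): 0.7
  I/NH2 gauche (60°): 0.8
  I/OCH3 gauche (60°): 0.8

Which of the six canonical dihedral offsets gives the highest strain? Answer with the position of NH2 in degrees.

NH2 at 0° (eclipsed): Br(0°)/NH2(0°) eclipsed 2.7; I(120°)/OCH3(120°) eclipsed 2.4; Cl(240°)/H(240°) eclipsed 1.6 → 6.7 kcal/mol.
NH2 at 60° (staggered): Br(0°)/NH2(60°) gauche 0.6; I(120°)/NH2(60°) gauche 0.8; I(120°)/OCH3(180°) gauche 0.8; Cl(240°)/OCH3(180°) gauche 0.7 → 2.9 kcal/mol.
NH2 at 120° (eclipsed): Br(0°)/H(0°) eclipsed 1.7; I(120°)/NH2(120°) eclipsed 2.9; Cl(240°)/OCH3(240°) eclipsed 2.0 → 6.6 kcal/mol.
NH2 at 180° (staggered): Br(0°)/OCH3(300°) gauche 0.6; I(120°)/NH2(180°) gauche 0.8; Cl(240°)/NH2(180°) gauche 0.7; Cl(240°)/OCH3(300°) gauche 0.7 → 2.8 kcal/mol.
NH2 at 240° (eclipsed): Br(0°)/OCH3(0°) eclipsed 2.2; I(120°)/H(120°) eclipsed 1.8; Cl(240°)/NH2(240°) eclipsed 2.4 → 6.4 kcal/mol.
NH2 at 300° (staggered): Br(0°)/NH2(300°) gauche 0.6; Br(0°)/OCH3(60°) gauche 0.6; I(120°)/OCH3(60°) gauche 0.8; Cl(240°)/NH2(300°) gauche 0.7 → 2.7 kcal/mol.
The maximum (6.7 kcal/mol) occurs with NH2 at 0°.

0°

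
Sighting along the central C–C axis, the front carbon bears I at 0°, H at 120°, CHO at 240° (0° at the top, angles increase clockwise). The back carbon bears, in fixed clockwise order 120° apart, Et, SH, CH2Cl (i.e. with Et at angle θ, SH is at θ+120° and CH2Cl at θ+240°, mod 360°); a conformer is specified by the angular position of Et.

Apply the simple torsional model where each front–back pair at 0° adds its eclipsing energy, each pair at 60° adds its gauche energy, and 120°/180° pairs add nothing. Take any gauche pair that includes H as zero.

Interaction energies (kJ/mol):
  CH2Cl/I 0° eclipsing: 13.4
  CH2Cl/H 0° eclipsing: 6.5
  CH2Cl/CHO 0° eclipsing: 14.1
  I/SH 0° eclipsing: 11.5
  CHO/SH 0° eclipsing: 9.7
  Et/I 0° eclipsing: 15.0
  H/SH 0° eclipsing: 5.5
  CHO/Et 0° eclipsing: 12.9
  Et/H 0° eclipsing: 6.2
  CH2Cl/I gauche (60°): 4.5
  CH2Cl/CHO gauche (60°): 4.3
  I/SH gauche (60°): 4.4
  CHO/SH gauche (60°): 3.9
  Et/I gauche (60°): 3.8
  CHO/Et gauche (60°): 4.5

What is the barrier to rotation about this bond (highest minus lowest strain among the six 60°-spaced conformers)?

Et at 0° (eclipsed): I(0°)/Et(0°) eclipsed 15.0; H(120°)/SH(120°) eclipsed 5.5; CHO(240°)/CH2Cl(240°) eclipsed 14.1 → 34.6 kJ/mol.
Et at 60° (staggered): I(0°)/Et(60°) gauche 3.8; I(0°)/CH2Cl(300°) gauche 4.5; CHO(240°)/SH(180°) gauche 3.9; CHO(240°)/CH2Cl(300°) gauche 4.3 → 16.5 kJ/mol.
Et at 120° (eclipsed): I(0°)/CH2Cl(0°) eclipsed 13.4; H(120°)/Et(120°) eclipsed 6.2; CHO(240°)/SH(240°) eclipsed 9.7 → 29.3 kJ/mol.
Et at 180° (staggered): I(0°)/SH(300°) gauche 4.4; I(0°)/CH2Cl(60°) gauche 4.5; CHO(240°)/Et(180°) gauche 4.5; CHO(240°)/SH(300°) gauche 3.9 → 17.3 kJ/mol.
Et at 240° (eclipsed): I(0°)/SH(0°) eclipsed 11.5; H(120°)/CH2Cl(120°) eclipsed 6.5; CHO(240°)/Et(240°) eclipsed 12.9 → 30.9 kJ/mol.
Et at 300° (staggered): I(0°)/Et(300°) gauche 3.8; I(0°)/SH(60°) gauche 4.4; CHO(240°)/Et(300°) gauche 4.5; CHO(240°)/CH2Cl(180°) gauche 4.3 → 17.0 kJ/mol.
Max at 0° (34.6 kJ/mol), min at 60° (16.5 kJ/mol); barrier = 18.1 kJ/mol.

18.1 kJ/mol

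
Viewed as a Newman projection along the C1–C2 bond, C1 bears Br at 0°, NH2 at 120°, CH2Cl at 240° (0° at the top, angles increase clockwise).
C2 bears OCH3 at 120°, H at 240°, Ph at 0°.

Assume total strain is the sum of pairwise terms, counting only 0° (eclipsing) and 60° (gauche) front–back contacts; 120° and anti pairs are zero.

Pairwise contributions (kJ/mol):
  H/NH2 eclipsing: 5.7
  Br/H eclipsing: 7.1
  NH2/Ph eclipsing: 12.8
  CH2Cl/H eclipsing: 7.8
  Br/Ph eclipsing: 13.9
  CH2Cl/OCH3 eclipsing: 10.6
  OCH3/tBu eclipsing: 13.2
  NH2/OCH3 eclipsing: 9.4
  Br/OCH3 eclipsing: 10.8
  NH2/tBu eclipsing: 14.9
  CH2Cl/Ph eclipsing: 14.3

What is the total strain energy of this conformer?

This conformer is eclipsed. Br at 0° is eclipsed with Ph at 0° (13.9); NH2 at 120° is eclipsed with OCH3 at 120° (9.4); CH2Cl at 240° is eclipsed with H at 240° (7.8). Total 31.1 kJ/mol.

31.1 kJ/mol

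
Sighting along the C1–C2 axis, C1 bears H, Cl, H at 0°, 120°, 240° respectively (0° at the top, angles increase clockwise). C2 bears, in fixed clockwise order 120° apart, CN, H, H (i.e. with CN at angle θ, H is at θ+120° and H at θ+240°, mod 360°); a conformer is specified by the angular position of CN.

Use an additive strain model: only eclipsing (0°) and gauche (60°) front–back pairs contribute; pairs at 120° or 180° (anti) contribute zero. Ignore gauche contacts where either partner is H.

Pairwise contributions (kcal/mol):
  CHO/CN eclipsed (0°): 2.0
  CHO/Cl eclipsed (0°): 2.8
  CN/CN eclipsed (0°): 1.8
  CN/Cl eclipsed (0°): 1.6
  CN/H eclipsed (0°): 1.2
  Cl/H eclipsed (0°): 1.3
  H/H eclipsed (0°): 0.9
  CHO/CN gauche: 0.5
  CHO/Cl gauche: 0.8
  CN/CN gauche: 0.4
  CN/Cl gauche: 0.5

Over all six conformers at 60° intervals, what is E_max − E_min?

3.4 kcal/mol

CN at 0° is eclipsed. H at 0° is eclipsed with CN at 0° (1.2); Cl at 120° is eclipsed with H at 120° (1.3); H at 240° is eclipsed with H at 240° (0.9). Total 3.4 kcal/mol.
CN at 60° is staggered. Cl at 120° is gauche with CN at 60° (0.5). Total 0.5 kcal/mol.
CN at 120° is eclipsed. H at 0° is eclipsed with H at 0° (0.9); Cl at 120° is eclipsed with CN at 120° (1.6); H at 240° is eclipsed with H at 240° (0.9). Total 3.4 kcal/mol.
CN at 180° is staggered. Cl at 120° is gauche with CN at 180° (0.5). Total 0.5 kcal/mol.
CN at 240° is eclipsed. H at 0° is eclipsed with H at 0° (0.9); Cl at 120° is eclipsed with H at 120° (1.3); H at 240° is eclipsed with CN at 240° (1.2). Total 3.4 kcal/mol.
CN at 300° (staggered): no non-H gauche contacts → 0.0 kcal/mol.
Max at 0° (3.4 kcal/mol), min at 300° (0.0 kcal/mol); barrier = 3.4 kcal/mol.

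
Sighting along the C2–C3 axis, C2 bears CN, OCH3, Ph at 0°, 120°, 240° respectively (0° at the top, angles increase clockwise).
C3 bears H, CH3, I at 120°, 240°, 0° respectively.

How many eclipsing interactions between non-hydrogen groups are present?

Non-H eclipsing pairs: CN(0°)/I(0°); Ph(240°)/CH3(240°) — 2 interactions.

2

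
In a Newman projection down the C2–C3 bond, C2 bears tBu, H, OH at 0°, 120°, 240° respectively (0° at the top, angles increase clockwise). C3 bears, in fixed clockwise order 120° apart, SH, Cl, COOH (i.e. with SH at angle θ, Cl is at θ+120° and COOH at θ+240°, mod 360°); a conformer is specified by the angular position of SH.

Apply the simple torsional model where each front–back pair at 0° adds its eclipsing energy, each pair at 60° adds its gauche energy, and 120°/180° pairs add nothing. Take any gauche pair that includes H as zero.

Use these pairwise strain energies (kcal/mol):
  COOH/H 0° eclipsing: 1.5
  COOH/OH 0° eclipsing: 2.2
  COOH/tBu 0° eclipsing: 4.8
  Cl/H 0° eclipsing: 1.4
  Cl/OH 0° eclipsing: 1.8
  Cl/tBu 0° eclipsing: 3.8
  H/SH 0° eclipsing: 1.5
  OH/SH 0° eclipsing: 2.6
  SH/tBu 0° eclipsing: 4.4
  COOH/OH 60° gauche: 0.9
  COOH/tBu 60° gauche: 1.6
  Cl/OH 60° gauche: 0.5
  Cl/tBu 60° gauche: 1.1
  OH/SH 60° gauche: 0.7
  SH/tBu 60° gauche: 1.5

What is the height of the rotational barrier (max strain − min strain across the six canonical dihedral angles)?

SH at 0° is eclipsed. tBu at 0° is eclipsed with SH at 0° (4.4); H at 120° is eclipsed with Cl at 120° (1.4); OH at 240° is eclipsed with COOH at 240° (2.2). Total 8.0 kcal/mol.
SH at 60° is staggered. tBu at 0° is gauche with SH at 60° (1.5); tBu at 0° is gauche with COOH at 300° (1.6); OH at 240° is gauche with Cl at 180° (0.5); OH at 240° is gauche with COOH at 300° (0.9). Total 4.5 kcal/mol.
SH at 120° is eclipsed. tBu at 0° is eclipsed with COOH at 0° (4.8); H at 120° is eclipsed with SH at 120° (1.5); OH at 240° is eclipsed with Cl at 240° (1.8). Total 8.1 kcal/mol.
SH at 180° is staggered. tBu at 0° is gauche with Cl at 300° (1.1); tBu at 0° is gauche with COOH at 60° (1.6); OH at 240° is gauche with SH at 180° (0.7); OH at 240° is gauche with Cl at 300° (0.5). Total 3.9 kcal/mol.
SH at 240° is eclipsed. tBu at 0° is eclipsed with Cl at 0° (3.8); H at 120° is eclipsed with COOH at 120° (1.5); OH at 240° is eclipsed with SH at 240° (2.6). Total 7.9 kcal/mol.
SH at 300° is staggered. tBu at 0° is gauche with SH at 300° (1.5); tBu at 0° is gauche with Cl at 60° (1.1); OH at 240° is gauche with SH at 300° (0.7); OH at 240° is gauche with COOH at 180° (0.9). Total 4.2 kcal/mol.
Max at 120° (8.1 kcal/mol), min at 180° (3.9 kcal/mol); barrier = 4.2 kcal/mol.

4.2 kcal/mol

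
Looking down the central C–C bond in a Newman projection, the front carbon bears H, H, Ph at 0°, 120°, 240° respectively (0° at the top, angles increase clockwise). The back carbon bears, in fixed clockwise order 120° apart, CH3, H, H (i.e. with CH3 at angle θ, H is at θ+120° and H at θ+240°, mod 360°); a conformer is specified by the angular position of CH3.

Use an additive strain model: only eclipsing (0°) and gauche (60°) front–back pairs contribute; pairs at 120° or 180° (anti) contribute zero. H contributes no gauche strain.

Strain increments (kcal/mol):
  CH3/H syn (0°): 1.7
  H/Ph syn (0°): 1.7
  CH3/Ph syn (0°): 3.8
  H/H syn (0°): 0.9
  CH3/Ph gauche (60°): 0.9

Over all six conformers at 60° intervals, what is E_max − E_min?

CH3 at 0° (eclipsed): H–CH3 eclipsed, H–H eclipsed, Ph–H eclipsed; 1.7 + 0.9 + 1.7 = 4.3 kcal/mol.
CH3 at 60° (staggered): no non-H gauche contacts → 0.0 kcal/mol.
CH3 at 120° (eclipsed): H–H eclipsed, H–CH3 eclipsed, Ph–H eclipsed; 0.9 + 1.7 + 1.7 = 4.3 kcal/mol.
CH3 at 180° (staggered): Ph–CH3 gauche; 0.9 = 0.9 kcal/mol.
CH3 at 240° (eclipsed): H–H eclipsed, H–H eclipsed, Ph–CH3 eclipsed; 0.9 + 0.9 + 3.8 = 5.6 kcal/mol.
CH3 at 300° (staggered): Ph–CH3 gauche; 0.9 = 0.9 kcal/mol.
Max at 240° (5.6 kcal/mol), min at 60° (0.0 kcal/mol); barrier = 5.6 kcal/mol.

5.6 kcal/mol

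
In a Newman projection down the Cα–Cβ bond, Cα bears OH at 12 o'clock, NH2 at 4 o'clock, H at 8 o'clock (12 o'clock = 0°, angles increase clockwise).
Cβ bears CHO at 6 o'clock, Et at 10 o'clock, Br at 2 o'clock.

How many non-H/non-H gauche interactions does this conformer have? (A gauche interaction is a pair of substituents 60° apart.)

Non-H gauche pairs: OH(0°)/Et(300°); OH(0°)/Br(60°); NH2(120°)/CHO(180°); NH2(120°)/Br(60°) — 4 interactions.

4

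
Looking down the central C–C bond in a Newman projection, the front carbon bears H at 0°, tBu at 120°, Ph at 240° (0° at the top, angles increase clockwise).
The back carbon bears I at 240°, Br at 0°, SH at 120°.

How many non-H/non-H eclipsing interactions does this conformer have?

Non-H eclipsing pairs: tBu(120°)/SH(120°); Ph(240°)/I(240°) — 2 interactions.

2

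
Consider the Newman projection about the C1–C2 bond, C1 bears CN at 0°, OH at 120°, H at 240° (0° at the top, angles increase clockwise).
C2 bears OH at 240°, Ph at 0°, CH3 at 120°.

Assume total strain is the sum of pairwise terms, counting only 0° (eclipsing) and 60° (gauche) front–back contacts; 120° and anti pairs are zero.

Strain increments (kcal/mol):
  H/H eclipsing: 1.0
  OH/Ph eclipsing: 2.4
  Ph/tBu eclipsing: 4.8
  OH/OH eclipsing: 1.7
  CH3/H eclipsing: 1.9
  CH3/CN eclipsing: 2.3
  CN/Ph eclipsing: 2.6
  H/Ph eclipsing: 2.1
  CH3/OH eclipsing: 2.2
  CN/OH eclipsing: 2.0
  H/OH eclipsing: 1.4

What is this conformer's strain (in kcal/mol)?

6.2 kcal/mol

This conformer is eclipsed. CN at 0° is eclipsed with Ph at 0° (2.6); OH at 120° is eclipsed with CH3 at 120° (2.2); H at 240° is eclipsed with OH at 240° (1.4). Total 6.2 kcal/mol.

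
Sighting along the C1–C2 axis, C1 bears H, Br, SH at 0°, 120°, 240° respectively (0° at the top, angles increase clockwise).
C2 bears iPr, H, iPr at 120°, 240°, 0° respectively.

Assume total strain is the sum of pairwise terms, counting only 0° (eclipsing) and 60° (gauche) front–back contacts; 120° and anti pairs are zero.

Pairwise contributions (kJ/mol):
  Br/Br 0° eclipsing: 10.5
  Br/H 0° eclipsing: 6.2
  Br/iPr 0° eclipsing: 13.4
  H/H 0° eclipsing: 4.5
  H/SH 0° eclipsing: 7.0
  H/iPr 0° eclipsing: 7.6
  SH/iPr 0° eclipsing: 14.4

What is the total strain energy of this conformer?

28.0 kJ/mol

This conformer (eclipsed): H(0°)/iPr(0°) eclipsed 7.6; Br(120°)/iPr(120°) eclipsed 13.4; SH(240°)/H(240°) eclipsed 7.0 → 28.0 kJ/mol.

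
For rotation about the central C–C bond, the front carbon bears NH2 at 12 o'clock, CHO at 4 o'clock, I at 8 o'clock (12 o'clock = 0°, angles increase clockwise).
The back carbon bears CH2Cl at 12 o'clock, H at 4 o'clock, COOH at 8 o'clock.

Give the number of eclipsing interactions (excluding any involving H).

Non-H eclipsing pairs: NH2(0°)/CH2Cl(0°); I(240°)/COOH(240°) — 2 interactions.

2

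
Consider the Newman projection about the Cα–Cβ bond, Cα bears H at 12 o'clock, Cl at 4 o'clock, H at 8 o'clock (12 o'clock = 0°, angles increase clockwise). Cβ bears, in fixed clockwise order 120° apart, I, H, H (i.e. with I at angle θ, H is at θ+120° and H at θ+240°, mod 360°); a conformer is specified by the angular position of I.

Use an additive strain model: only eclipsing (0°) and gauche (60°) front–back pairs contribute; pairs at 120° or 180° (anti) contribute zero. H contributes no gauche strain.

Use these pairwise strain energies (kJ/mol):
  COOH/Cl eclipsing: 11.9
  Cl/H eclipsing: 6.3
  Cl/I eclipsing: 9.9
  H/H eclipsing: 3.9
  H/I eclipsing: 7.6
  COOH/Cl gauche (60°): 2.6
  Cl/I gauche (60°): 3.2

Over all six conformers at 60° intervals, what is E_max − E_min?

17.8 kJ/mol

I at 0° (eclipsed): H(0°)/I(0°) eclipsed 7.6; Cl(120°)/H(120°) eclipsed 6.3; H(240°)/H(240°) eclipsed 3.9 → 17.8 kJ/mol.
I at 60° (staggered): Cl(120°)/I(60°) gauche 3.2 → 3.2 kJ/mol.
I at 120° (eclipsed): H(0°)/H(0°) eclipsed 3.9; Cl(120°)/I(120°) eclipsed 9.9; H(240°)/H(240°) eclipsed 3.9 → 17.7 kJ/mol.
I at 180° (staggered): Cl(120°)/I(180°) gauche 3.2 → 3.2 kJ/mol.
I at 240° (eclipsed): H(0°)/H(0°) eclipsed 3.9; Cl(120°)/H(120°) eclipsed 6.3; H(240°)/I(240°) eclipsed 7.6 → 17.8 kJ/mol.
I at 300° (staggered): no non-H gauche contacts → 0.0 kJ/mol.
Max at 0° (17.8 kJ/mol), min at 300° (0.0 kJ/mol); barrier = 17.8 kJ/mol.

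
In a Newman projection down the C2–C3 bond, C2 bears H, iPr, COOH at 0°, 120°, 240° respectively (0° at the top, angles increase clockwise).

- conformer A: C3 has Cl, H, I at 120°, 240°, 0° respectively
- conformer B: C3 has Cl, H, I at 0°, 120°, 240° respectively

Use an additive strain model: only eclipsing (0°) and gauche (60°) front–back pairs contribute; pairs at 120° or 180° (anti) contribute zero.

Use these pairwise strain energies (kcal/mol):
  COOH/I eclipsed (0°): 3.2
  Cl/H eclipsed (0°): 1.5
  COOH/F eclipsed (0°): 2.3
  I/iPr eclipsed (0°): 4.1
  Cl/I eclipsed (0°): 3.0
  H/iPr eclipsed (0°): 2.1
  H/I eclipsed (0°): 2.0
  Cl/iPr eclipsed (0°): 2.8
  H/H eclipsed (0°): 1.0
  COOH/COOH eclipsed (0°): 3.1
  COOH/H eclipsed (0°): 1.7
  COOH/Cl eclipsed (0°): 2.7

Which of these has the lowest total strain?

A

A (eclipsed): H–I eclipsed, iPr–Cl eclipsed, COOH–H eclipsed; 2.0 + 2.8 + 1.7 = 6.5 kcal/mol.
B (eclipsed): H–Cl eclipsed, iPr–H eclipsed, COOH–I eclipsed; 1.5 + 2.1 + 3.2 = 6.8 kcal/mol.
A has the lowest total (6.5 kcal/mol).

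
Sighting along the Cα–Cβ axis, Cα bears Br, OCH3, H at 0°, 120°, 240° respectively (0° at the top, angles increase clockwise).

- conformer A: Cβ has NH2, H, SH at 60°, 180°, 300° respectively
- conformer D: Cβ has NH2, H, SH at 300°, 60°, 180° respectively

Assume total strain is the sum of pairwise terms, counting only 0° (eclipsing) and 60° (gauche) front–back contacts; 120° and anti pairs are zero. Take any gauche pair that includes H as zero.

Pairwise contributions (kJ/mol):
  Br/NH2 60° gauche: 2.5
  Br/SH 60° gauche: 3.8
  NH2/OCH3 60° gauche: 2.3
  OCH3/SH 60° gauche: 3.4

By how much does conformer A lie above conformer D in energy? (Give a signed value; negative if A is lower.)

+2.7 kJ/mol

A (staggered): Br(0°)/NH2(60°) gauche 2.5; Br(0°)/SH(300°) gauche 3.8; OCH3(120°)/NH2(60°) gauche 2.3 → 8.6 kJ/mol.
D (staggered): Br(0°)/NH2(300°) gauche 2.5; OCH3(120°)/SH(180°) gauche 3.4 → 5.9 kJ/mol.
E(A) − E(D) = 8.6 − 5.9 = +2.7 kJ/mol.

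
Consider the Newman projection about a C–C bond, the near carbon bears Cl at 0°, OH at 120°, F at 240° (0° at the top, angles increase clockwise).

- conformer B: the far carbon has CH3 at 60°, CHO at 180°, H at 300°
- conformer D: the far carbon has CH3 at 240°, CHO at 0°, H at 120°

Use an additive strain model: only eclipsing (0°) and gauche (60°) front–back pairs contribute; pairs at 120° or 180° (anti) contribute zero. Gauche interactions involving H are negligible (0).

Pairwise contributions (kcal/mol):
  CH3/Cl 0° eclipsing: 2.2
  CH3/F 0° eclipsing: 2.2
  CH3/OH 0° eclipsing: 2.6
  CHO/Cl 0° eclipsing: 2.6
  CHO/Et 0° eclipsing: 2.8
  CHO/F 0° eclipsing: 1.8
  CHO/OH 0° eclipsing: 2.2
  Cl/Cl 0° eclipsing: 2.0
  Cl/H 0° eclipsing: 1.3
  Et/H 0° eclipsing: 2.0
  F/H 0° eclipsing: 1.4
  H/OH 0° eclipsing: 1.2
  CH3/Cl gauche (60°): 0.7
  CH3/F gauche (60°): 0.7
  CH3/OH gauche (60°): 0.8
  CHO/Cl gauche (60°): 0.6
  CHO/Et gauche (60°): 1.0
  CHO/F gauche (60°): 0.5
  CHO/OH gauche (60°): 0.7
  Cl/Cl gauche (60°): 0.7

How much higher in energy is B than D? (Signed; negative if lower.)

B (staggered): Cl–CH3 gauche, OH–CH3 gauche, OH–CHO gauche, F–CHO gauche; 0.7 + 0.8 + 0.7 + 0.5 = 2.7 kcal/mol.
D (eclipsed): Cl–CHO eclipsed, OH–H eclipsed, F–CH3 eclipsed; 2.6 + 1.2 + 2.2 = 6.0 kcal/mol.
E(B) − E(D) = 2.7 − 6.0 = -3.3 kcal/mol.

-3.3 kcal/mol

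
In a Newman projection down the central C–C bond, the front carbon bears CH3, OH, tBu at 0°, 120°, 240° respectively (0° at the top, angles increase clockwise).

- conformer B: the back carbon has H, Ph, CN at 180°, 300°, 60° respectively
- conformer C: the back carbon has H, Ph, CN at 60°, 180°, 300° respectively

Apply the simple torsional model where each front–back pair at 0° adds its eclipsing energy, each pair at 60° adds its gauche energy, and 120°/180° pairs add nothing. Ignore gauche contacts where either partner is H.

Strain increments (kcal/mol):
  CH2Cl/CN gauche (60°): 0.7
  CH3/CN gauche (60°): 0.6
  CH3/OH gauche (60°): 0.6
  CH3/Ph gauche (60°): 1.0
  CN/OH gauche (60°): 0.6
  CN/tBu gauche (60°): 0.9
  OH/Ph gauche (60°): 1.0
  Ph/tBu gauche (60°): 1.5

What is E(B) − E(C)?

-0.3 kcal/mol

B (staggered): CH3(0°)/Ph(300°) gauche 1.0; CH3(0°)/CN(60°) gauche 0.6; OH(120°)/CN(60°) gauche 0.6; tBu(240°)/Ph(300°) gauche 1.5 → 3.7 kcal/mol.
C (staggered): CH3(0°)/CN(300°) gauche 0.6; OH(120°)/Ph(180°) gauche 1.0; tBu(240°)/Ph(180°) gauche 1.5; tBu(240°)/CN(300°) gauche 0.9 → 4.0 kcal/mol.
E(B) − E(C) = 3.7 − 4.0 = -0.3 kcal/mol.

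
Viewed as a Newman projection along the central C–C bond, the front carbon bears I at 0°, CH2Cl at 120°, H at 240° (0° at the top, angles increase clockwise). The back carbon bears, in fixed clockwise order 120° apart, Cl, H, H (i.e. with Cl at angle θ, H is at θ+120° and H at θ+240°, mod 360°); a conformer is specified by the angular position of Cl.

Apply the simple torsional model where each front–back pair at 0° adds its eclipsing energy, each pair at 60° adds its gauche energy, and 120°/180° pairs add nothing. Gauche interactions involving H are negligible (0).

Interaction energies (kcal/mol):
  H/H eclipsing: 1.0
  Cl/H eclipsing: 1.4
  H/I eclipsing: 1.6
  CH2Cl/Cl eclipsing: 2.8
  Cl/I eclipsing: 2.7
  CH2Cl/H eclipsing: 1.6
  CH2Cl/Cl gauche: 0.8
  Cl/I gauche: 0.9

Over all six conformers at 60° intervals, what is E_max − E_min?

Cl at 0° (eclipsed): I(0°)/Cl(0°) eclipsed 2.7; CH2Cl(120°)/H(120°) eclipsed 1.6; H(240°)/H(240°) eclipsed 1.0 → 5.3 kcal/mol.
Cl at 60° (staggered): I(0°)/Cl(60°) gauche 0.9; CH2Cl(120°)/Cl(60°) gauche 0.8 → 1.7 kcal/mol.
Cl at 120° (eclipsed): I(0°)/H(0°) eclipsed 1.6; CH2Cl(120°)/Cl(120°) eclipsed 2.8; H(240°)/H(240°) eclipsed 1.0 → 5.4 kcal/mol.
Cl at 180° (staggered): CH2Cl(120°)/Cl(180°) gauche 0.8 → 0.8 kcal/mol.
Cl at 240° (eclipsed): I(0°)/H(0°) eclipsed 1.6; CH2Cl(120°)/H(120°) eclipsed 1.6; H(240°)/Cl(240°) eclipsed 1.4 → 4.6 kcal/mol.
Cl at 300° (staggered): I(0°)/Cl(300°) gauche 0.9 → 0.9 kcal/mol.
Max at 120° (5.4 kcal/mol), min at 180° (0.8 kcal/mol); barrier = 4.6 kcal/mol.

4.6 kcal/mol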